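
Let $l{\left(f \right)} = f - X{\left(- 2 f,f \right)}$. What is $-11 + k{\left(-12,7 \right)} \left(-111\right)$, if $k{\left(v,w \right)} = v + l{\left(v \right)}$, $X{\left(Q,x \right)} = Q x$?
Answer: $-29315$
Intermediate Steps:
$l{\left(f \right)} = f + 2 f^{2}$ ($l{\left(f \right)} = f - - 2 f f = f - - 2 f^{2} = f + 2 f^{2}$)
$k{\left(v,w \right)} = v + v \left(1 + 2 v\right)$
$-11 + k{\left(-12,7 \right)} \left(-111\right) = -11 + 2 \left(-12\right) \left(1 - 12\right) \left(-111\right) = -11 + 2 \left(-12\right) \left(-11\right) \left(-111\right) = -11 + 264 \left(-111\right) = -11 - 29304 = -29315$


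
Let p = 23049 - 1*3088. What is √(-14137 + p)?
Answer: 8*√91 ≈ 76.315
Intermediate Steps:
p = 19961 (p = 23049 - 3088 = 19961)
√(-14137 + p) = √(-14137 + 19961) = √5824 = 8*√91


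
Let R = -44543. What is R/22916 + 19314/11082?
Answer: -8504317/42325852 ≈ -0.20092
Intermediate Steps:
R/22916 + 19314/11082 = -44543/22916 + 19314/11082 = -44543*1/22916 + 19314*(1/11082) = -44543/22916 + 3219/1847 = -8504317/42325852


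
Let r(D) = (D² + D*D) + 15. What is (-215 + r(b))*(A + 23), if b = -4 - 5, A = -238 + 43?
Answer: 6536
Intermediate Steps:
A = -195
b = -9
r(D) = 15 + 2*D² (r(D) = (D² + D²) + 15 = 2*D² + 15 = 15 + 2*D²)
(-215 + r(b))*(A + 23) = (-215 + (15 + 2*(-9)²))*(-195 + 23) = (-215 + (15 + 2*81))*(-172) = (-215 + (15 + 162))*(-172) = (-215 + 177)*(-172) = -38*(-172) = 6536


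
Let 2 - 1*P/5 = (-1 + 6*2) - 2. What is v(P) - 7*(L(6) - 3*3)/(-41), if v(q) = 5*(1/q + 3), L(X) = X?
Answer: 4117/287 ≈ 14.345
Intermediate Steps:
P = -35 (P = 10 - 5*((-1 + 6*2) - 2) = 10 - 5*((-1 + 12) - 2) = 10 - 5*(11 - 2) = 10 - 5*9 = 10 - 45 = -35)
v(q) = 15 + 5/q (v(q) = 5*(1/q + 3) = 5*(3 + 1/q) = 15 + 5/q)
v(P) - 7*(L(6) - 3*3)/(-41) = (15 + 5/(-35)) - 7*(6 - 3*3)/(-41) = (15 + 5*(-1/35)) - 7*(6 - 9)*(-1)/41 = (15 - ⅐) - (-21)*(-1)/41 = 104/7 - 7*3/41 = 104/7 - 21/41 = 4117/287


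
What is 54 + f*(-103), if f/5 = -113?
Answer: 58249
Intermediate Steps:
f = -565 (f = 5*(-113) = -565)
54 + f*(-103) = 54 - 565*(-103) = 54 + 58195 = 58249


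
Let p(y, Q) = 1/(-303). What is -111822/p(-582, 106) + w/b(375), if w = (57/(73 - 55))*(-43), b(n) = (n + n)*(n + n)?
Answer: 114351972749183/3375000 ≈ 3.3882e+7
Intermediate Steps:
p(y, Q) = -1/303
b(n) = 4*n² (b(n) = (2*n)*(2*n) = 4*n²)
w = -817/6 (w = (57/18)*(-43) = ((1/18)*57)*(-43) = (19/6)*(-43) = -817/6 ≈ -136.17)
-111822/p(-582, 106) + w/b(375) = -111822/(-1/303) - 817/(6*(4*375²)) = -111822*(-303) - 817/(6*(4*140625)) = 33882066 - 817/6/562500 = 33882066 - 817/6*1/562500 = 33882066 - 817/3375000 = 114351972749183/3375000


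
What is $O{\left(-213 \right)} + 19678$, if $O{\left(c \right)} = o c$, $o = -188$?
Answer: $59722$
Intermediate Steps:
$O{\left(c \right)} = - 188 c$
$O{\left(-213 \right)} + 19678 = \left(-188\right) \left(-213\right) + 19678 = 40044 + 19678 = 59722$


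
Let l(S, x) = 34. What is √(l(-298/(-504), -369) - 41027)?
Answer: I*√40993 ≈ 202.47*I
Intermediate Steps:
√(l(-298/(-504), -369) - 41027) = √(34 - 41027) = √(-40993) = I*√40993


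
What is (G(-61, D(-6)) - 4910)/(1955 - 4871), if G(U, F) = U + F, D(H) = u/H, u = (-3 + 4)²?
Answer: 29827/17496 ≈ 1.7048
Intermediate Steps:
u = 1 (u = 1² = 1)
D(H) = 1/H
G(U, F) = F + U
(G(-61, D(-6)) - 4910)/(1955 - 4871) = ((1/(-6) - 61) - 4910)/(1955 - 4871) = ((-⅙ - 61) - 4910)/(-2916) = (-367/6 - 4910)*(-1/2916) = -29827/6*(-1/2916) = 29827/17496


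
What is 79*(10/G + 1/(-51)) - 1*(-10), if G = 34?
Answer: 1616/51 ≈ 31.686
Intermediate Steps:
79*(10/G + 1/(-51)) - 1*(-10) = 79*(10/34 + 1/(-51)) - 1*(-10) = 79*(10*(1/34) + 1*(-1/51)) + 10 = 79*(5/17 - 1/51) + 10 = 79*(14/51) + 10 = 1106/51 + 10 = 1616/51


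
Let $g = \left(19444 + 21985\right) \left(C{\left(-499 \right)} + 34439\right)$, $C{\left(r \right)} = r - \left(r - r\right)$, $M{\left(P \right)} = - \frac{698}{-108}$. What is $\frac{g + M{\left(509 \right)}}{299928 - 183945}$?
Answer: $\frac{75929414389}{6263082} \approx 12123.0$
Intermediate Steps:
$M{\left(P \right)} = \frac{349}{54}$ ($M{\left(P \right)} = \left(-698\right) \left(- \frac{1}{108}\right) = \frac{349}{54}$)
$C{\left(r \right)} = r$ ($C{\left(r \right)} = r - 0 = r + 0 = r$)
$g = 1406100260$ ($g = \left(19444 + 21985\right) \left(-499 + 34439\right) = 41429 \cdot 33940 = 1406100260$)
$\frac{g + M{\left(509 \right)}}{299928 - 183945} = \frac{1406100260 + \frac{349}{54}}{299928 - 183945} = \frac{75929414389}{54 \cdot 115983} = \frac{75929414389}{54} \cdot \frac{1}{115983} = \frac{75929414389}{6263082}$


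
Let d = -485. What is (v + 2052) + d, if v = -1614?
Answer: -47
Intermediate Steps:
(v + 2052) + d = (-1614 + 2052) - 485 = 438 - 485 = -47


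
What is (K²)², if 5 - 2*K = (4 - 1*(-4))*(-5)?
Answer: 4100625/16 ≈ 2.5629e+5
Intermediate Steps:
K = 45/2 (K = 5/2 - (4 - 1*(-4))*(-5)/2 = 5/2 - (4 + 4)*(-5)/2 = 5/2 - 4*(-5) = 5/2 - ½*(-40) = 5/2 + 20 = 45/2 ≈ 22.500)
(K²)² = ((45/2)²)² = (2025/4)² = 4100625/16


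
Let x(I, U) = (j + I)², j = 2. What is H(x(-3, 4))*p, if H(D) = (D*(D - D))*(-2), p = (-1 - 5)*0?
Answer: 0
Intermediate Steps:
p = 0 (p = -6*0 = 0)
x(I, U) = (2 + I)²
H(D) = 0 (H(D) = (D*0)*(-2) = 0*(-2) = 0)
H(x(-3, 4))*p = 0*0 = 0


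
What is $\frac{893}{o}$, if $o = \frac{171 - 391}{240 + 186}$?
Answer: $- \frac{190209}{110} \approx -1729.2$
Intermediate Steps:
$o = - \frac{110}{213}$ ($o = - \frac{220}{426} = \left(-220\right) \frac{1}{426} = - \frac{110}{213} \approx -0.51643$)
$\frac{893}{o} = \frac{893}{- \frac{110}{213}} = 893 \left(- \frac{213}{110}\right) = - \frac{190209}{110}$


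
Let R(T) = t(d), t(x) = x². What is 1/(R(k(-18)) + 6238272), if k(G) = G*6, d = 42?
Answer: 1/6240036 ≈ 1.6026e-7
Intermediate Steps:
k(G) = 6*G
R(T) = 1764 (R(T) = 42² = 1764)
1/(R(k(-18)) + 6238272) = 1/(1764 + 6238272) = 1/6240036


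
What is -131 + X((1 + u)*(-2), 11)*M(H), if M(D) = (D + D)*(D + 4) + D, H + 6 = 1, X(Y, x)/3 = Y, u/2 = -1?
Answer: -101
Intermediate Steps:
u = -2 (u = 2*(-1) = -2)
X(Y, x) = 3*Y
H = -5 (H = -6 + 1 = -5)
M(D) = D + 2*D*(4 + D) (M(D) = (2*D)*(4 + D) + D = 2*D*(4 + D) + D = D + 2*D*(4 + D))
-131 + X((1 + u)*(-2), 11)*M(H) = -131 + (3*((1 - 2)*(-2)))*(-5*(9 + 2*(-5))) = -131 + (3*(-1*(-2)))*(-5*(9 - 10)) = -131 + (3*2)*(-5*(-1)) = -131 + 6*5 = -131 + 30 = -101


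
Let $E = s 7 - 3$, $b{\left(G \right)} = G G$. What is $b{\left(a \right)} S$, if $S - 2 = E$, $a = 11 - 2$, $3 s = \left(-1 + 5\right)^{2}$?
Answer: $2943$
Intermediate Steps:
$s = \frac{16}{3}$ ($s = \frac{\left(-1 + 5\right)^{2}}{3} = \frac{4^{2}}{3} = \frac{1}{3} \cdot 16 = \frac{16}{3} \approx 5.3333$)
$a = 9$
$b{\left(G \right)} = G^{2}$
$E = \frac{103}{3}$ ($E = \frac{16}{3} \cdot 7 - 3 = \frac{112}{3} - 3 = \frac{103}{3} \approx 34.333$)
$S = \frac{109}{3}$ ($S = 2 + \frac{103}{3} = \frac{109}{3} \approx 36.333$)
$b{\left(a \right)} S = 9^{2} \cdot \frac{109}{3} = 81 \cdot \frac{109}{3} = 2943$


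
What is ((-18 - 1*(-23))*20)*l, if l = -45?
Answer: -4500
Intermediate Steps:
((-18 - 1*(-23))*20)*l = ((-18 - 1*(-23))*20)*(-45) = ((-18 + 23)*20)*(-45) = (5*20)*(-45) = 100*(-45) = -4500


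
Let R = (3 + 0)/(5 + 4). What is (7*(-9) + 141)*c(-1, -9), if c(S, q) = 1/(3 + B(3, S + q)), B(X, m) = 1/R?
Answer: 13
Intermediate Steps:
R = ⅓ (R = 3/9 = 3*(⅑) = ⅓ ≈ 0.33333)
B(X, m) = 3 (B(X, m) = 1/(⅓) = 3)
c(S, q) = ⅙ (c(S, q) = 1/(3 + 3) = 1/6 = ⅙)
(7*(-9) + 141)*c(-1, -9) = (7*(-9) + 141)*(⅙) = (-63 + 141)*(⅙) = 78*(⅙) = 13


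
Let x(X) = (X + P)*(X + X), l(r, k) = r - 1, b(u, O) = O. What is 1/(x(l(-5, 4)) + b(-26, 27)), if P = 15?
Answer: -1/81 ≈ -0.012346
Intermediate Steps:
l(r, k) = -1 + r
x(X) = 2*X*(15 + X) (x(X) = (X + 15)*(X + X) = (15 + X)*(2*X) = 2*X*(15 + X))
1/(x(l(-5, 4)) + b(-26, 27)) = 1/(2*(-1 - 5)*(15 + (-1 - 5)) + 27) = 1/(2*(-6)*(15 - 6) + 27) = 1/(2*(-6)*9 + 27) = 1/(-108 + 27) = 1/(-81) = -1/81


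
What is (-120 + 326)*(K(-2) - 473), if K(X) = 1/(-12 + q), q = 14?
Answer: -97335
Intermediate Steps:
K(X) = 1/2 (K(X) = 1/(-12 + 14) = 1/2)
(-120 + 326)*(K(-2) - 473) = (-120 + 326)*(1/2 - 473) = 206*(-945/2) = -97335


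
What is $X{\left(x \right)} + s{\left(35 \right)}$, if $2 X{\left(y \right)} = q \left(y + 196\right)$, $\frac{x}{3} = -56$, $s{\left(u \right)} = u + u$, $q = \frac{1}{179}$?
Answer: $\frac{12544}{179} \approx 70.078$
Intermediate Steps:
$q = \frac{1}{179} \approx 0.0055866$
$s{\left(u \right)} = 2 u$
$x = -168$ ($x = 3 \left(-56\right) = -168$)
$X{\left(y \right)} = \frac{98}{179} + \frac{y}{358}$ ($X{\left(y \right)} = \frac{\frac{1}{179} \left(y + 196\right)}{2} = \frac{\frac{1}{179} \left(196 + y\right)}{2} = \frac{\frac{196}{179} + \frac{y}{179}}{2} = \frac{98}{179} + \frac{y}{358}$)
$X{\left(x \right)} + s{\left(35 \right)} = \left(\frac{98}{179} + \frac{1}{358} \left(-168\right)\right) + 2 \cdot 35 = \left(\frac{98}{179} - \frac{84}{179}\right) + 70 = \frac{14}{179} + 70 = \frac{12544}{179}$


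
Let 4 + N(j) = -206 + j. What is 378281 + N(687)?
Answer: 378758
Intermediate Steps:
N(j) = -210 + j (N(j) = -4 + (-206 + j) = -210 + j)
378281 + N(687) = 378281 + (-210 + 687) = 378281 + 477 = 378758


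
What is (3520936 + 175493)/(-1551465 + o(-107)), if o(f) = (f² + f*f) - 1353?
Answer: -3696429/1529920 ≈ -2.4161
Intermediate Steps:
o(f) = -1353 + 2*f² (o(f) = (f² + f²) - 1353 = 2*f² - 1353 = -1353 + 2*f²)
(3520936 + 175493)/(-1551465 + o(-107)) = (3520936 + 175493)/(-1551465 + (-1353 + 2*(-107)²)) = 3696429/(-1551465 + (-1353 + 2*11449)) = 3696429/(-1551465 + (-1353 + 22898)) = 3696429/(-1551465 + 21545) = 3696429/(-1529920) = 3696429*(-1/1529920) = -3696429/1529920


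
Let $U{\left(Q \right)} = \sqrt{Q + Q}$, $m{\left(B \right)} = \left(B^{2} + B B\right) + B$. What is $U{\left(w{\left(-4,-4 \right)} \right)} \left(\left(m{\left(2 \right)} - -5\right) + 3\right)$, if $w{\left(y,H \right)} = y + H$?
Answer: $72 i \approx 72.0 i$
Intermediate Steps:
$m{\left(B \right)} = B + 2 B^{2}$ ($m{\left(B \right)} = \left(B^{2} + B^{2}\right) + B = 2 B^{2} + B = B + 2 B^{2}$)
$w{\left(y,H \right)} = H + y$
$U{\left(Q \right)} = \sqrt{2} \sqrt{Q}$ ($U{\left(Q \right)} = \sqrt{2 Q} = \sqrt{2} \sqrt{Q}$)
$U{\left(w{\left(-4,-4 \right)} \right)} \left(\left(m{\left(2 \right)} - -5\right) + 3\right) = \sqrt{2} \sqrt{-4 - 4} \left(\left(2 \left(1 + 2 \cdot 2\right) - -5\right) + 3\right) = \sqrt{2} \sqrt{-8} \left(\left(2 \left(1 + 4\right) + 5\right) + 3\right) = \sqrt{2} \cdot 2 i \sqrt{2} \left(\left(2 \cdot 5 + 5\right) + 3\right) = 4 i \left(\left(10 + 5\right) + 3\right) = 4 i \left(15 + 3\right) = 4 i 18 = 72 i$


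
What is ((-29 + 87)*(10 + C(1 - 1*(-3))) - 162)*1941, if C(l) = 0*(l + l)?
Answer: 811338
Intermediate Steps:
C(l) = 0 (C(l) = 0*(2*l) = 0)
((-29 + 87)*(10 + C(1 - 1*(-3))) - 162)*1941 = ((-29 + 87)*(10 + 0) - 162)*1941 = (58*10 - 162)*1941 = (580 - 162)*1941 = 418*1941 = 811338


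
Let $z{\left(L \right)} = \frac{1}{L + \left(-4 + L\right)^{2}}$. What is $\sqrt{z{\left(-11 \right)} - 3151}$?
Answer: $\frac{i \sqrt{144302982}}{214} \approx 56.134 i$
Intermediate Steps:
$\sqrt{z{\left(-11 \right)} - 3151} = \sqrt{\frac{1}{-11 + \left(-4 - 11\right)^{2}} - 3151} = \sqrt{\frac{1}{-11 + \left(-15\right)^{2}} - 3151} = \sqrt{\frac{1}{-11 + 225} - 3151} = \sqrt{\frac{1}{214} - 3151} = \sqrt{- \frac{674313}{214}} = \frac{i \sqrt{144302982}}{214}$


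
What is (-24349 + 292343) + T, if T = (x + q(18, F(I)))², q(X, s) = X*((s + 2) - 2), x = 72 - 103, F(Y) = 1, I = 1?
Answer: 268163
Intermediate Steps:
x = -31
q(X, s) = X*s (q(X, s) = X*((2 + s) - 2) = X*s)
T = 169 (T = (-31 + 18*1)² = (-31 + 18)² = (-13)² = 169)
(-24349 + 292343) + T = (-24349 + 292343) + 169 = 267994 + 169 = 268163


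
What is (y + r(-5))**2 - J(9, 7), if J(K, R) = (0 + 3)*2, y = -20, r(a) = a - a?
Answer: 394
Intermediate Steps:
r(a) = 0
J(K, R) = 6 (J(K, R) = 3*2 = 6)
(y + r(-5))**2 - J(9, 7) = (-20 + 0)**2 - 1*6 = (-20)**2 - 6 = 400 - 6 = 394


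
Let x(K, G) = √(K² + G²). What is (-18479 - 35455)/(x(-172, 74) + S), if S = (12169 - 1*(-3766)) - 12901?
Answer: -40908939/2292524 + 26967*√8765/2292524 ≈ -16.743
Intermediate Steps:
S = 3034 (S = (12169 + 3766) - 12901 = 15935 - 12901 = 3034)
x(K, G) = √(G² + K²)
(-18479 - 35455)/(x(-172, 74) + S) = (-18479 - 35455)/(√(74² + (-172)²) + 3034) = -53934/(√(5476 + 29584) + 3034) = -53934/(√35060 + 3034) = -53934/(2*√8765 + 3034) = -53934/(3034 + 2*√8765)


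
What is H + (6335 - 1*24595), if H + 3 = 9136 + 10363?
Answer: 1236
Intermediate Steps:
H = 19496 (H = -3 + (9136 + 10363) = -3 + 19499 = 19496)
H + (6335 - 1*24595) = 19496 + (6335 - 1*24595) = 19496 + (6335 - 24595) = 19496 - 18260 = 1236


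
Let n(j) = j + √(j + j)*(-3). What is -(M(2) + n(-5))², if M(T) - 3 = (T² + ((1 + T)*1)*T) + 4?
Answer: -54 + 72*I*√10 ≈ -54.0 + 227.68*I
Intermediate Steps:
n(j) = j - 3*√2*√j (n(j) = j + √(2*j)*(-3) = j + (√2*√j)*(-3) = j - 3*√2*√j)
M(T) = 7 + T² + T*(1 + T) (M(T) = 3 + ((T² + ((1 + T)*1)*T) + 4) = 3 + ((T² + (1 + T)*T) + 4) = 3 + ((T² + T*(1 + T)) + 4) = 3 + (4 + T² + T*(1 + T)) = 7 + T² + T*(1 + T))
-(M(2) + n(-5))² = -((7 + 2 + 2*2²) + (-5 - 3*√2*√(-5)))² = -((7 + 2 + 2*4) + (-5 - 3*√2*I*√5))² = -((7 + 2 + 8) + (-5 - 3*I*√10))² = -(17 + (-5 - 3*I*√10))² = -(12 - 3*I*√10)²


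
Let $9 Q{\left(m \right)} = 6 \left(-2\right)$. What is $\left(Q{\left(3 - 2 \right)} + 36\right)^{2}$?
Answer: $\frac{10816}{9} \approx 1201.8$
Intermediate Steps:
$Q{\left(m \right)} = - \frac{4}{3}$ ($Q{\left(m \right)} = \frac{6 \left(-2\right)}{9} = \frac{1}{9} \left(-12\right) = - \frac{4}{3}$)
$\left(Q{\left(3 - 2 \right)} + 36\right)^{2} = \left(- \frac{4}{3} + 36\right)^{2} = \left(\frac{104}{3}\right)^{2} = \frac{10816}{9}$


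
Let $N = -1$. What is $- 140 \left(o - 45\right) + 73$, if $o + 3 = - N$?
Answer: $6653$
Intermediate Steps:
$o = -2$ ($o = -3 - -1 = -3 + 1 = -2$)
$- 140 \left(o - 45\right) + 73 = - 140 \left(-2 - 45\right) + 73 = \left(-140\right) \left(-47\right) + 73 = 6580 + 73 = 6653$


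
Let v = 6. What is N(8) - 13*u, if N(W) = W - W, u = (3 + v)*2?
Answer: -234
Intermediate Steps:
u = 18 (u = (3 + 6)*2 = 9*2 = 18)
N(W) = 0
N(8) - 13*u = 0 - 13*18 = 0 - 234 = -234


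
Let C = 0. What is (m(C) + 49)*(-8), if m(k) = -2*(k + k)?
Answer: -392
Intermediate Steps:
m(k) = -4*k
(m(C) + 49)*(-8) = (-4*0 + 49)*(-8) = (0 + 49)*(-8) = 49*(-8) = -392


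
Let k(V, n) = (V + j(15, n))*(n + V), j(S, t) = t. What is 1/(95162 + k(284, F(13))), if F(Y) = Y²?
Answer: 1/300371 ≈ 3.3292e-6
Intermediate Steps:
k(V, n) = (V + n)² (k(V, n) = (V + n)*(n + V) = (V + n)*(V + n) = (V + n)²)
1/(95162 + k(284, F(13))) = 1/(95162 + (284² + (13²)² + 2*284*13²)) = 1/(95162 + (80656 + 169² + 2*284*169)) = 1/(95162 + (80656 + 28561 + 95992)) = 1/(95162 + 205209) = 1/300371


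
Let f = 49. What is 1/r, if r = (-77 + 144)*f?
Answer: 1/3283 ≈ 0.00030460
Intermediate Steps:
r = 3283 (r = (-77 + 144)*49 = 67*49 = 3283)
1/r = 1/3283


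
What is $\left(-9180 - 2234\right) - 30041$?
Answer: $-41455$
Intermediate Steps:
$\left(-9180 - 2234\right) - 30041 = -11414 - 30041 = -41455$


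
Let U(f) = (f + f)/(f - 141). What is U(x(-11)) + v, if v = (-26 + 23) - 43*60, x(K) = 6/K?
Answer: -1340573/519 ≈ -2583.0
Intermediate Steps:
U(f) = 2*f/(-141 + f) (U(f) = (2*f)/(-141 + f) = 2*f/(-141 + f))
v = -2583 (v = -3 - 2580 = -2583)
U(x(-11)) + v = 2*(6/(-11))/(-141 + 6/(-11)) - 2583 = 2*(6*(-1/11))/(-141 + 6*(-1/11)) - 2583 = 2*(-6/11)/(-141 - 6/11) - 2583 = 2*(-6/11)/(-1557/11) - 2583 = 2*(-6/11)*(-11/1557) - 2583 = 4/519 - 2583 = -1340573/519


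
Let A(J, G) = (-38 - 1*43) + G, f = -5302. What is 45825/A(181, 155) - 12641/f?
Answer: 60974896/98087 ≈ 621.64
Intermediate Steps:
A(J, G) = -81 + G (A(J, G) = (-38 - 43) + G = -81 + G)
45825/A(181, 155) - 12641/f = 45825/(-81 + 155) - 12641/(-5302) = 45825/74 - 12641*(-1/5302) = 45825*(1/74) + 12641/5302 = 45825/74 + 12641/5302 = 60974896/98087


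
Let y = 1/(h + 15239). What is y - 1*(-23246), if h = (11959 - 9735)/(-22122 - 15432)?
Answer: 6651647443163/286141591 ≈ 23246.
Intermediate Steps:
h = -1112/18777 (h = 2224/(-37554) = 2224*(-1/37554) = -1112/18777 ≈ -0.059221)
y = 18777/286141591 (y = 1/(-1112/18777 + 15239) = 1/(286141591/18777) = 18777/286141591 ≈ 6.5621e-5)
y - 1*(-23246) = 18777/286141591 - 1*(-23246) = 18777/286141591 + 23246 = 6651647443163/286141591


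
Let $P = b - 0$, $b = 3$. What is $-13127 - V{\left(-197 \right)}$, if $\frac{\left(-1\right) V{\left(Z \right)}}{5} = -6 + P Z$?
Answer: $-16112$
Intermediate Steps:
$P = 3$ ($P = 3 - 0 = 3 + 0 = 3$)
$V{\left(Z \right)} = 30 - 15 Z$ ($V{\left(Z \right)} = - 5 \left(-6 + 3 Z\right) = 30 - 15 Z$)
$-13127 - V{\left(-197 \right)} = -13127 - \left(30 - -2955\right) = -13127 - \left(30 + 2955\right) = -13127 - 2985 = -16112$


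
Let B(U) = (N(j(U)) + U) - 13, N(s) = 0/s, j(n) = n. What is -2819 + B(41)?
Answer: -2791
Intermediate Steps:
N(s) = 0
B(U) = -13 + U (B(U) = (0 + U) - 13 = U - 13 = -13 + U)
-2819 + B(41) = -2819 + (-13 + 41) = -2819 + 28 = -2791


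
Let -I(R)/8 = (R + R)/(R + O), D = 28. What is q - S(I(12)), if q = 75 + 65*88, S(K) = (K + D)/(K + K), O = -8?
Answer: 139075/24 ≈ 5794.8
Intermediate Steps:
I(R) = -16*R/(-8 + R) (I(R) = -8*(R + R)/(R - 8) = -8*2*R/(-8 + R) = -16*R/(-8 + R))
S(K) = (28 + K)/(2*K) (S(K) = (K + 28)/(K + K) = (28 + K)/((2*K)) = (28 + K)*(1/(2*K)) = (28 + K)/(2*K))
q = 5795 (q = 75 + 5720 = 5795)
q - S(I(12)) = 5795 - (28 - 16*12/(-8 + 12))/(2*((-16*12/(-8 + 12)))) = 5795 - (28 - 16*12/4)/(2*((-16*12/4))) = 5795 - (28 - 16*12*1/4)/(2*((-16*12*1/4))) = 5795 - (28 - 48)/(2*(-48)) = 5795 - (-1)*(-20)/(2*48) = 5795 - 1*5/24 = 5795 - 5/24 = 139075/24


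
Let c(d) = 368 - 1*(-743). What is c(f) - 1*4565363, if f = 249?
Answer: -4564252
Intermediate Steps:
c(d) = 1111 (c(d) = 368 + 743 = 1111)
c(f) - 1*4565363 = 1111 - 1*4565363 = 1111 - 4565363 = -4564252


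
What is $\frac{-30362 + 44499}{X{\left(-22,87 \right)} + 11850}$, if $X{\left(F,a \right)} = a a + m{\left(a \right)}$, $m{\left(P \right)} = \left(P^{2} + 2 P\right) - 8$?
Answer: $\frac{14137}{27154} \approx 0.52062$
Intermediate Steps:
$m{\left(P \right)} = -8 + P^{2} + 2 P$
$X{\left(F,a \right)} = -8 + 2 a + 2 a^{2}$ ($X{\left(F,a \right)} = a a + \left(-8 + a^{2} + 2 a\right) = a^{2} + \left(-8 + a^{2} + 2 a\right) = -8 + 2 a + 2 a^{2}$)
$\frac{-30362 + 44499}{X{\left(-22,87 \right)} + 11850} = \frac{-30362 + 44499}{\left(-8 + 2 \cdot 87 + 2 \cdot 87^{2}\right) + 11850} = \frac{14137}{\left(-8 + 174 + 2 \cdot 7569\right) + 11850} = \frac{14137}{\left(-8 + 174 + 15138\right) + 11850} = \frac{14137}{15304 + 11850} = \frac{14137}{27154}$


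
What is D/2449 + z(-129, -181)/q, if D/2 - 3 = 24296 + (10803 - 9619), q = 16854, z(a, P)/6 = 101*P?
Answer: 98393325/6879241 ≈ 14.303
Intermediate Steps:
z(a, P) = 606*P (z(a, P) = 6*(101*P) = 606*P)
D = 50966 (D = 6 + 2*(24296 + (10803 - 9619)) = 6 + 2*(24296 + 1184) = 6 + 2*25480 = 6 + 50960 = 50966)
D/2449 + z(-129, -181)/q = 50966/2449 + (606*(-181))/16854 = 50966*(1/2449) - 109686*1/16854 = 50966/2449 - 18281/2809 = 98393325/6879241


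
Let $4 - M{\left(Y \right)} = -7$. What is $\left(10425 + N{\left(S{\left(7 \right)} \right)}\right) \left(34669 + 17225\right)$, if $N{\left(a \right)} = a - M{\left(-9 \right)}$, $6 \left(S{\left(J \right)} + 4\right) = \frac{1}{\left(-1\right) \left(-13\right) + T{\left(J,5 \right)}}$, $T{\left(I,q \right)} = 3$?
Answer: $\frac{8643473289}{16} \approx 5.4022 \cdot 10^{8}$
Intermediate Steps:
$M{\left(Y \right)} = 11$ ($M{\left(Y \right)} = 4 - -7 = 4 + 7 = 11$)
$S{\left(J \right)} = - \frac{383}{96}$ ($S{\left(J \right)} = -4 + \frac{1}{6 \left(\left(-1\right) \left(-13\right) + 3\right)} = -4 + \frac{1}{6 \left(13 + 3\right)} = -4 + \frac{1}{6 \cdot 16} = -4 + \frac{1}{6} \cdot \frac{1}{16} = -4 + \frac{1}{96} = - \frac{383}{96}$)
$N{\left(a \right)} = -11 + a$ ($N{\left(a \right)} = a - 11 = -11 + a$)
$\left(10425 + N{\left(S{\left(7 \right)} \right)}\right) \left(34669 + 17225\right) = \left(10425 - \frac{1439}{96}\right) \left(34669 + 17225\right) = \left(10425 - \frac{1439}{96}\right) 51894 = \frac{999361}{96} \cdot 51894 = \frac{8643473289}{16}$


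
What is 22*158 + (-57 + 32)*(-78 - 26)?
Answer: 6076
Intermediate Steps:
22*158 + (-57 + 32)*(-78 - 26) = 3476 - 25*(-104) = 3476 + 2600 = 6076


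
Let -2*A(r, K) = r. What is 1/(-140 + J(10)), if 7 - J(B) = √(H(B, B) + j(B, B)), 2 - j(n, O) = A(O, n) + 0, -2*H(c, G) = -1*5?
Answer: -14/1861 + √38/35359 ≈ -0.0073485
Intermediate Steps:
H(c, G) = 5/2 (H(c, G) = -(-1)*5/2 = -½*(-5) = 5/2)
A(r, K) = -r/2
j(n, O) = 2 + O/2 (j(n, O) = 2 - (-O/2 + 0) = 2 - (-1)*O/2 = 2 + O/2)
J(B) = 7 - √(9/2 + B/2) (J(B) = 7 - √(5/2 + (2 + B/2)) = 7 - √(9/2 + B/2))
1/(-140 + J(10)) = 1/(-140 + (7 - √(18 + 2*10)/2)) = 1/(-140 + (7 - √(18 + 20)/2)) = 1/(-140 + (7 - √38/2)) = 1/(-133 - √38/2)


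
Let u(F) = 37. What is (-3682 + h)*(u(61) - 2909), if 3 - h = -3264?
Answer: 1191880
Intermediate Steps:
h = 3267 (h = 3 - 1*(-3264) = 3 + 3264 = 3267)
(-3682 + h)*(u(61) - 2909) = (-3682 + 3267)*(37 - 2909) = -415*(-2872) = 1191880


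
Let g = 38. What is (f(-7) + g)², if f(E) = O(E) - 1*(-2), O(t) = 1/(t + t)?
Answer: 312481/196 ≈ 1594.3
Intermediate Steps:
O(t) = 1/(2*t)
f(E) = 2 + 1/(2*E) (f(E) = 1/(2*E) - 1*(-2) = 1/(2*E) + 2 = 2 + 1/(2*E))
(f(-7) + g)² = ((2 + (½)/(-7)) + 38)² = ((2 + (½)*(-⅐)) + 38)² = ((2 - 1/14) + 38)² = (27/14 + 38)² = (559/14)² = 312481/196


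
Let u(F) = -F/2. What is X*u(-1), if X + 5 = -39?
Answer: -22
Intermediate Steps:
X = -44 (X = -5 - 39 = -44)
u(F) = -F/2
X*u(-1) = -(-22)*(-1) = -44*½ = -22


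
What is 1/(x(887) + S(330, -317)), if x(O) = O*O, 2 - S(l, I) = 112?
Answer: 1/786659 ≈ 1.2712e-6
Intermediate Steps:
S(l, I) = -110 (S(l, I) = 2 - 1*112 = 2 - 112 = -110)
x(O) = O²
1/(x(887) + S(330, -317)) = 1/(887² - 110) = 1/(786769 - 110) = 1/786659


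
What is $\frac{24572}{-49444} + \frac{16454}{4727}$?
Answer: $\frac{174349933}{58430447} \approx 2.9839$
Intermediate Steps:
$\frac{24572}{-49444} + \frac{16454}{4727} = 24572 \left(- \frac{1}{49444}\right) + 16454 \cdot \frac{1}{4727} = - \frac{6143}{12361} + \frac{16454}{4727} = \frac{174349933}{58430447}$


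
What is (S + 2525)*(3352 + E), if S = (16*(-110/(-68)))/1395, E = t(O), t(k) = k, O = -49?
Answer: 4395251821/527 ≈ 8.3401e+6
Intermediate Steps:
E = -49
S = 88/4743 (S = (16*(-110*(-1/68)))*(1/1395) = (16*(55/34))*(1/1395) = (440/17)*(1/1395) = 88/4743 ≈ 0.018554)
(S + 2525)*(3352 + E) = (88/4743 + 2525)*(3352 - 49) = (11976163/4743)*3303 = 4395251821/527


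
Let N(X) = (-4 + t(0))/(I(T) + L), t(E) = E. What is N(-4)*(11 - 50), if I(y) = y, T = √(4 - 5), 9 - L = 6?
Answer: 234/5 - 78*I/5 ≈ 46.8 - 15.6*I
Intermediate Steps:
L = 3 (L = 9 - 1*6 = 9 - 6 = 3)
T = I (T = √(-1) = I ≈ 1.0*I)
N(X) = -2*(3 - I)/5 (N(X) = (-4 + 0)/(I + 3) = -4*(3 - I)/10 = -2*(3 - I)/5)
N(-4)*(11 - 50) = (-6/5 + 2*I/5)*(11 - 50) = (-6/5 + 2*I/5)*(-39) = 234/5 - 78*I/5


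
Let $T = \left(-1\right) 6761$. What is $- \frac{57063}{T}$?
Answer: $\frac{57063}{6761} \approx 8.44$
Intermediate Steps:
$T = -6761$
$- \frac{57063}{T} = - \frac{57063}{-6761} = \left(-57063\right) \left(- \frac{1}{6761}\right) = \frac{57063}{6761}$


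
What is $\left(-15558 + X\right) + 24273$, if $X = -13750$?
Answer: $-5035$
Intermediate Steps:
$\left(-15558 + X\right) + 24273 = \left(-15558 - 13750\right) + 24273 = -29308 + 24273 = -5035$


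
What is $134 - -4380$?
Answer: $4514$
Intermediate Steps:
$134 - -4380 = 134 + 4380 = 4514$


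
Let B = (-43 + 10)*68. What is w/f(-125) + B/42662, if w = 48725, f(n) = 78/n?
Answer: -129919209391/1663818 ≈ -78085.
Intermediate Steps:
B = -2244 (B = -33*68 = -2244)
w/f(-125) + B/42662 = 48725/((78/(-125))) - 2244/42662 = 48725/((78*(-1/125))) - 2244*1/42662 = 48725/(-78/125) - 1122/21331 = 48725*(-125/78) - 1122/21331 = -6090625/78 - 1122/21331 = -129919209391/1663818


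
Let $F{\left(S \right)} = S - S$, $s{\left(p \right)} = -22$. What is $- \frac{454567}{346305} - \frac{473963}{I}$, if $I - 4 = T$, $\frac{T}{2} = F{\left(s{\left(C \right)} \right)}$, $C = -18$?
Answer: $- \frac{164137574983}{1385220} \approx -1.1849 \cdot 10^{5}$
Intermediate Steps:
$F{\left(S \right)} = 0$
$T = 0$ ($T = 2 \cdot 0 = 0$)
$I = 4$ ($I = 4 + 0 = 4$)
$- \frac{454567}{346305} - \frac{473963}{I} = - \frac{454567}{346305} - \frac{473963}{4} = - \frac{164137574983}{1385220}$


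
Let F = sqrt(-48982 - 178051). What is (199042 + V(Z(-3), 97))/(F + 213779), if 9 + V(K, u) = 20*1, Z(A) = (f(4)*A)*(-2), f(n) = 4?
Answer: 14184450429/15233895958 - 66351*I*sqrt(227033)/15233895958 ≈ 0.93111 - 0.0020753*I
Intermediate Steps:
Z(A) = -8*A (Z(A) = (4*A)*(-2) = -8*A)
V(K, u) = 11 (V(K, u) = -9 + 20*1 = -9 + 20 = 11)
F = I*sqrt(227033) (F = sqrt(-227033) = I*sqrt(227033) ≈ 476.48*I)
(199042 + V(Z(-3), 97))/(F + 213779) = (199042 + 11)/(I*sqrt(227033) + 213779) = 199053/(213779 + I*sqrt(227033))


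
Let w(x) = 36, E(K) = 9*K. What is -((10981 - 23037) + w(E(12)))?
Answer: 12020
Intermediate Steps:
-((10981 - 23037) + w(E(12))) = -((10981 - 23037) + 36) = -(-12056 + 36) = -1*(-12020) = 12020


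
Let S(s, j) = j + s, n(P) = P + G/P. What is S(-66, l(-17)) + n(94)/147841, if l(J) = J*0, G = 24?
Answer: -458598352/6948527 ≈ -65.999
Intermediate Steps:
l(J) = 0
n(P) = P + 24/P
S(-66, l(-17)) + n(94)/147841 = (0 - 66) + (94 + 24/94)/147841 = -66 + (94 + 24*(1/94))*(1/147841) = -66 + (94 + 12/47)*(1/147841) = -66 + (4430/47)*(1/147841) = -66 + 4430/6948527 = -458598352/6948527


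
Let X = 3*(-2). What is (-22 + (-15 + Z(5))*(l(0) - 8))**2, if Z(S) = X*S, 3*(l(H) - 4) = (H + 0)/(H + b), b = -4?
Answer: 24964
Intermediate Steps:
l(H) = 4 + H/(3*(-4 + H)) (l(H) = 4 + ((H + 0)/(H - 4))/3 = 4 + (H/(-4 + H))/3 = 4 + H/(3*(-4 + H)))
X = -6
Z(S) = -6*S
(-22 + (-15 + Z(5))*(l(0) - 8))**2 = (-22 + (-15 - 6*5)*((-48 + 13*0)/(3*(-4 + 0)) - 8))**2 = (-22 + (-15 - 30)*((1/3)*(-48 + 0)/(-4) - 8))**2 = (-22 - 45*((1/3)*(-1/4)*(-48) - 8))**2 = (-22 - 45*(4 - 8))**2 = (-22 - 45*(-4))**2 = (-22 + 180)**2 = 158**2 = 24964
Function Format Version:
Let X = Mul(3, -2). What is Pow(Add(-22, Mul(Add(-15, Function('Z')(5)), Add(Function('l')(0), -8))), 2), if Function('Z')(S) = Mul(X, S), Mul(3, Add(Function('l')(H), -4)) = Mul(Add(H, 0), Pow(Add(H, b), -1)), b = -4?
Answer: 24964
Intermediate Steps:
Function('l')(H) = Add(4, Mul(Rational(1, 3), H, Pow(Add(-4, H), -1))) (Function('l')(H) = Add(4, Mul(Rational(1, 3), Mul(Add(H, 0), Pow(Add(H, -4), -1)))) = Add(4, Mul(Rational(1, 3), Mul(H, Pow(Add(-4, H), -1)))) = Add(4, Mul(Rational(1, 3), H, Pow(Add(-4, H), -1))))
X = -6
Function('Z')(S) = Mul(-6, S)
Pow(Add(-22, Mul(Add(-15, Function('Z')(5)), Add(Function('l')(0), -8))), 2) = Pow(Add(-22, Mul(Add(-15, Mul(-6, 5)), Add(Mul(Rational(1, 3), Pow(Add(-4, 0), -1), Add(-48, Mul(13, 0))), -8))), 2) = Pow(Add(-22, Mul(Add(-15, -30), Add(Mul(Rational(1, 3), Pow(-4, -1), Add(-48, 0)), -8))), 2) = Pow(Add(-22, Mul(-45, Add(Mul(Rational(1, 3), Rational(-1, 4), -48), -8))), 2) = Pow(Add(-22, Mul(-45, Add(4, -8))), 2) = Pow(Add(-22, Mul(-45, -4)), 2) = Pow(Add(-22, 180), 2) = Pow(158, 2) = 24964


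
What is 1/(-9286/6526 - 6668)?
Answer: -3263/21762327 ≈ -0.00014994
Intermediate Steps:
1/(-9286/6526 - 6668) = 1/(-9286*1/6526 - 6668) = 1/(-4643/3263 - 6668) = 1/(-21762327/3263) = -3263/21762327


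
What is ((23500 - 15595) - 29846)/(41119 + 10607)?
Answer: -593/1398 ≈ -0.42418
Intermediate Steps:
((23500 - 15595) - 29846)/(41119 + 10607) = (7905 - 29846)/51726 = -21941*1/51726 = -593/1398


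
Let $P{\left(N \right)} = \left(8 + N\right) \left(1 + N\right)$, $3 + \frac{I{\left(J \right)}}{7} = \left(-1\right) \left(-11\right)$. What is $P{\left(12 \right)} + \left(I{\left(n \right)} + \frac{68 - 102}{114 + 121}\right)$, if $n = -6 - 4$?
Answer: $\frac{74226}{235} \approx 315.86$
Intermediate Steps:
$n = -10$ ($n = -6 - 4 = -10$)
$I{\left(J \right)} = 56$ ($I{\left(J \right)} = -21 + 7 \left(\left(-1\right) \left(-11\right)\right) = -21 + 7 \cdot 11 = -21 + 77 = 56$)
$P{\left(N \right)} = \left(1 + N\right) \left(8 + N\right)$
$P{\left(12 \right)} + \left(I{\left(n \right)} + \frac{68 - 102}{114 + 121}\right) = \left(8 + 12^{2} + 9 \cdot 12\right) + \left(56 + \frac{68 - 102}{114 + 121}\right) = \left(8 + 144 + 108\right) + \left(56 - \frac{34}{235}\right) = 260 + \left(56 - \frac{34}{235}\right) = 260 + \frac{13126}{235} = \frac{74226}{235}$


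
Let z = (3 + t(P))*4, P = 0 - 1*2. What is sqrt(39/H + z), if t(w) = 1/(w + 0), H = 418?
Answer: sqrt(1763542)/418 ≈ 3.1770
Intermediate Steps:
P = -2 (P = 0 - 2 = -2)
t(w) = 1/w
z = 10 (z = (3 + 1/(-2))*4 = (3 - 1/2)*4 = (5/2)*4 = 10)
sqrt(39/H + z) = sqrt(39/418 + 10) = sqrt(4219/418) = sqrt(1763542)/418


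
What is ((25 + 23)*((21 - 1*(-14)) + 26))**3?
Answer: 25102282752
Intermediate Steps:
((25 + 23)*((21 - 1*(-14)) + 26))**3 = (48*((21 + 14) + 26))**3 = (48*(35 + 26))**3 = (48*61)**3 = 2928**3 = 25102282752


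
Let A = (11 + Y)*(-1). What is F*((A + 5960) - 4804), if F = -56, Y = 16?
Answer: -63224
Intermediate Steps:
A = -27 (A = (11 + 16)*(-1) = 27*(-1) = -27)
F*((A + 5960) - 4804) = -56*((-27 + 5960) - 4804) = -56*(5933 - 4804) = -56*1129 = -63224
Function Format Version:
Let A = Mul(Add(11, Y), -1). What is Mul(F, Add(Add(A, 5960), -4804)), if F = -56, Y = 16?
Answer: -63224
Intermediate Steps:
A = -27 (A = Mul(Add(11, 16), -1) = Mul(27, -1) = -27)
Mul(F, Add(Add(A, 5960), -4804)) = Mul(-56, Add(Add(-27, 5960), -4804)) = Mul(-56, Add(5933, -4804)) = Mul(-56, 1129) = -63224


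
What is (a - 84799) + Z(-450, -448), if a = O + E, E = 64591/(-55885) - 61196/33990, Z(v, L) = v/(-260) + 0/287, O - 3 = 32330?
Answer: -51824827107239/987756198 ≈ -52467.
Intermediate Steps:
O = 32333 (O = 3 + 32330 = 32333)
Z(v, L) = -v/260 (Z(v, L) = v*(-1/260) + 0*(1/287) = -v/260 + 0 = -v/260)
E = -112307731/37990623 (E = 64591*(-1/55885) - 61196*1/33990 = -64591/55885 - 30598/16995 = -112307731/37990623 ≈ -2.9562)
a = 1228238505728/37990623 (a = 32333 - 112307731/37990623 = 1228238505728/37990623 ≈ 32330.)
(a - 84799) + Z(-450, -448) = (1228238505728/37990623 - 84799) - 1/260*(-450) = -1993328334049/37990623 + 45/26 = -51824827107239/987756198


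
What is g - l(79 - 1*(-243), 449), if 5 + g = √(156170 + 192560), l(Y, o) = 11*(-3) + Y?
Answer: -294 + √348730 ≈ 296.53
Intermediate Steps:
l(Y, o) = -33 + Y
g = -5 + √348730 (g = -5 + √(156170 + 192560) = -5 + √348730 ≈ 585.53)
g - l(79 - 1*(-243), 449) = (-5 + √348730) - (-33 + (79 - 1*(-243))) = (-5 + √348730) - (-33 + (79 + 243)) = (-5 + √348730) - (-33 + 322) = (-5 + √348730) - 1*289 = (-5 + √348730) - 289 = -294 + √348730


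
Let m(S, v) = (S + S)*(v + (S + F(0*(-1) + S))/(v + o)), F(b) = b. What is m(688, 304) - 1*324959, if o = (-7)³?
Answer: 1747079/39 ≈ 44797.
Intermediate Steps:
o = -343
m(S, v) = 2*S*(v + 2*S/(-343 + v)) (m(S, v) = (S + S)*(v + (S + (0*(-1) + S))/(v - 343)) = (2*S)*(v + (S + (0 + S))/(-343 + v)) = (2*S)*(v + (S + S)/(-343 + v)) = (2*S)*(v + (2*S)/(-343 + v)) = (2*S)*(v + 2*S/(-343 + v)) = 2*S*(v + 2*S/(-343 + v)))
m(688, 304) - 1*324959 = 2*688*(304² - 343*304 + 2*688)/(-343 + 304) - 1*324959 = 2*688*(92416 - 104272 + 1376)/(-39) - 324959 = 2*688*(-1/39)*(-10480) - 324959 = 14420480/39 - 324959 = 1747079/39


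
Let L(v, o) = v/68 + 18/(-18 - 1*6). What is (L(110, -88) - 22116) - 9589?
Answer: -2155881/68 ≈ -31704.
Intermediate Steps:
L(v, o) = -3/4 + v/68 (L(v, o) = v*(1/68) + 18/(-18 - 6) = v/68 + 18/(-24) = v/68 + 18*(-1/24) = v/68 - 3/4 = -3/4 + v/68)
(L(110, -88) - 22116) - 9589 = ((-3/4 + (1/68)*110) - 22116) - 9589 = ((-3/4 + 55/34) - 22116) - 9589 = (59/68 - 22116) - 9589 = -1503829/68 - 9589 = -2155881/68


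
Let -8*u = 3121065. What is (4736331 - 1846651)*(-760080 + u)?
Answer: -3323747863050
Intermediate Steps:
u = -3121065/8 (u = -1/8*3121065 = -3121065/8 ≈ -3.9013e+5)
(4736331 - 1846651)*(-760080 + u) = (4736331 - 1846651)*(-760080 - 3121065/8) = 2889680*(-9201705/8) = -3323747863050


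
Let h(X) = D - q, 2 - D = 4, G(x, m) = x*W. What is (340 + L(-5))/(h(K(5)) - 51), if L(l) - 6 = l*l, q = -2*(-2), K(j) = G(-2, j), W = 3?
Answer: -371/57 ≈ -6.5088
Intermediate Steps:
G(x, m) = 3*x (G(x, m) = x*3 = 3*x)
K(j) = -6 (K(j) = 3*(-2) = -6)
D = -2 (D = 2 - 1*4 = 2 - 4 = -2)
q = 4
h(X) = -6 (h(X) = -2 - 1*4 = -2 - 4 = -6)
L(l) = 6 + l² (L(l) = 6 + l*l = 6 + l²)
(340 + L(-5))/(h(K(5)) - 51) = (340 + (6 + (-5)²))/(-6 - 51) = (340 + (6 + 25))/(-57) = (340 + 31)*(-1/57) = 371*(-1/57) = -371/57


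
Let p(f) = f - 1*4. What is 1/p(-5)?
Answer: -1/9 ≈ -0.11111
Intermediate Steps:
p(f) = -4 + f (p(f) = f - 4 = -4 + f)
1/p(-5) = 1/(-4 - 5) = 1/(-9) = -1/9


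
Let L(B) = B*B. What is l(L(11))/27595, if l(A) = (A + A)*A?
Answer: 29282/27595 ≈ 1.0611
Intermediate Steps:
L(B) = B²
l(A) = 2*A² (l(A) = (2*A)*A = 2*A²)
l(L(11))/27595 = (2*(11²)²)/27595 = (2*121²)*(1/27595) = (2*14641)*(1/27595) = 29282*(1/27595) = 29282/27595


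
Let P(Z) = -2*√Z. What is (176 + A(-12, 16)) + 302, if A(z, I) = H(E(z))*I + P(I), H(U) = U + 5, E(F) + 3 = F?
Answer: 310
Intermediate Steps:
E(F) = -3 + F
H(U) = 5 + U
A(z, I) = -2*√I + I*(2 + z) (A(z, I) = (5 + (-3 + z))*I - 2*√I = (2 + z)*I - 2*√I = I*(2 + z) - 2*√I = -2*√I + I*(2 + z))
(176 + A(-12, 16)) + 302 = (176 + (-2*√16 + 16*(2 - 12))) + 302 = (176 + (-2*4 + 16*(-10))) + 302 = (176 + (-8 - 160)) + 302 = (176 - 168) + 302 = 8 + 302 = 310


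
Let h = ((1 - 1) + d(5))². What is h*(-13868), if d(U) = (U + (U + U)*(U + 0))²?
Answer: -126900867500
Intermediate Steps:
d(U) = (U + 2*U²)² (d(U) = (U + (2*U)*U)² = (U + 2*U²)²)
h = 9150625 (h = ((1 - 1) + 5²*(1 + 2*5)²)² = (0 + 25*(1 + 10)²)² = (0 + 25*11²)² = (0 + 25*121)² = (0 + 3025)² = 3025² = 9150625)
h*(-13868) = 9150625*(-13868) = -126900867500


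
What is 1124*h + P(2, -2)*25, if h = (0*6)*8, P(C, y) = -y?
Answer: 50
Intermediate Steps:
h = 0 (h = 0*8 = 0)
1124*h + P(2, -2)*25 = 1124*0 - 1*(-2)*25 = 0 + 2*25 = 0 + 50 = 50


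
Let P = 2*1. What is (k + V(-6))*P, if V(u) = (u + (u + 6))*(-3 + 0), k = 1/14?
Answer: 253/7 ≈ 36.143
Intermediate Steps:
k = 1/14 ≈ 0.071429
V(u) = -18 - 6*u (V(u) = (u + (6 + u))*(-3) = (6 + 2*u)*(-3) = -18 - 6*u)
P = 2
(k + V(-6))*P = (1/14 + (-18 - 6*(-6)))*2 = (1/14 + (-18 + 36))*2 = (1/14 + 18)*2 = (253/14)*2 = 253/7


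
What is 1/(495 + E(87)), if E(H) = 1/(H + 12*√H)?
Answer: 1227309/607496422 - 3*√87/303748211 ≈ 0.0020202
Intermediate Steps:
1/(495 + E(87)) = 1/(495 + 1/(87 + 12*√87))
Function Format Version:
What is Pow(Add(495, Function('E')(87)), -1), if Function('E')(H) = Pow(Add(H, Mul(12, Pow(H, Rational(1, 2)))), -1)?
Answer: Add(Rational(1227309, 607496422), Mul(Rational(-3, 303748211), Pow(87, Rational(1, 2)))) ≈ 0.0020202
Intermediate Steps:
Pow(Add(495, Function('E')(87)), -1) = Pow(Add(495, Pow(Add(87, Mul(12, Pow(87, Rational(1, 2)))), -1)), -1)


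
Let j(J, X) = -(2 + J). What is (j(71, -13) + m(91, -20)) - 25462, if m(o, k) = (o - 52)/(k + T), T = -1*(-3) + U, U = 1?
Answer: -408599/16 ≈ -25537.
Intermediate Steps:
T = 4 (T = -1*(-3) + 1 = 3 + 1 = 4)
j(J, X) = -2 - J
m(o, k) = (-52 + o)/(4 + k) (m(o, k) = (o - 52)/(k + 4) = (-52 + o)/(4 + k))
(j(71, -13) + m(91, -20)) - 25462 = ((-2 - 1*71) + (-52 + 91)/(4 - 20)) - 25462 = ((-2 - 71) + 39/(-16)) - 25462 = (-73 - 1/16*39) - 25462 = (-73 - 39/16) - 25462 = -1207/16 - 25462 = -408599/16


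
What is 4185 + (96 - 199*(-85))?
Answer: 21196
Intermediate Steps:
4185 + (96 - 199*(-85)) = 4185 + (96 + 16915) = 4185 + 17011 = 21196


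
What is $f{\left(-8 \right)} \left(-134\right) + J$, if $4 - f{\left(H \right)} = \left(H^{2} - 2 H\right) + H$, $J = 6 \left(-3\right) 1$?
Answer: $9094$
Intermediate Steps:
$J = -18$ ($J = \left(-18\right) 1 = -18$)
$f{\left(H \right)} = 4 + H - H^{2}$ ($f{\left(H \right)} = 4 - \left(\left(H^{2} - 2 H\right) + H\right) = 4 - \left(H^{2} - H\right) = 4 + H - H^{2}$)
$f{\left(-8 \right)} \left(-134\right) + J = \left(4 - 8 - \left(-8\right)^{2}\right) \left(-134\right) - 18 = \left(4 - 8 - 64\right) \left(-134\right) - 18 = \left(-68\right) \left(-134\right) - 18 = 9112 - 18 = 9094$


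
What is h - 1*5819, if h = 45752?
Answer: 39933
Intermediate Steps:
h - 1*5819 = 45752 - 1*5819 = 45752 - 5819 = 39933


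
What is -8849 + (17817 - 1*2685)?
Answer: 6283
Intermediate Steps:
-8849 + (17817 - 1*2685) = -8849 + (17817 - 2685) = -8849 + 15132 = 6283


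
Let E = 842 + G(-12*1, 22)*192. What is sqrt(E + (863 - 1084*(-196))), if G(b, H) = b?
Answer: sqrt(211865) ≈ 460.29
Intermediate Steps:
E = -1462 (E = 842 - 12*1*192 = 842 - 12*192 = 842 - 2304 = -1462)
sqrt(E + (863 - 1084*(-196))) = sqrt(-1462 + (863 - 1084*(-196))) = sqrt(-1462 + (863 + 212464)) = sqrt(-1462 + 213327) = sqrt(211865)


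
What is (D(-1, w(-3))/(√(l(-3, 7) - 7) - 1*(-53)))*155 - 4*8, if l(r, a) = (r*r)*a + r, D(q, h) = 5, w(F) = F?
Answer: -889/52 - 775*√53/2756 ≈ -19.143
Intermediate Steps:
l(r, a) = r + a*r² (l(r, a) = r²*a + r = a*r² + r = r + a*r²)
(D(-1, w(-3))/(√(l(-3, 7) - 7) - 1*(-53)))*155 - 4*8 = (5/(√(-3*(1 + 7*(-3)) - 7) - 1*(-53)))*155 - 4*8 = (5/(√(-3*(1 - 21) - 7) + 53))*155 - 32 = (5/(√(-3*(-20) - 7) + 53))*155 - 32 = (5/(√(60 - 7) + 53))*155 - 32 = (5/(√53 + 53))*155 - 32 = (5/(53 + √53))*155 - 32 = 775/(53 + √53) - 32 = -32 + 775/(53 + √53)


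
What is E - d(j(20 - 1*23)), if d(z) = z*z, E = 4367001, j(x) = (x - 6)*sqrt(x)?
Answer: 4367244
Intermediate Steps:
j(x) = sqrt(x)*(-6 + x) (j(x) = (-6 + x)*sqrt(x) = sqrt(x)*(-6 + x))
d(z) = z**2
E - d(j(20 - 1*23)) = 4367001 - (sqrt(20 - 1*23)*(-6 + (20 - 1*23)))**2 = 4367001 - (sqrt(20 - 23)*(-6 + (20 - 23)))**2 = 4367001 - (sqrt(-3)*(-6 - 3))**2 = 4367001 - ((I*sqrt(3))*(-9))**2 = 4367001 - (-9*I*sqrt(3))**2 = 4367001 - 1*(-243) = 4367001 + 243 = 4367244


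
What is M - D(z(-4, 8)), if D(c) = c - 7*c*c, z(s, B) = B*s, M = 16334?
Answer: 23534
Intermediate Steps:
D(c) = c - 7*c²
M - D(z(-4, 8)) = 16334 - 8*(-4)*(1 - 56*(-4)) = 16334 - (-32)*(1 - 7*(-32)) = 16334 - (-32)*(1 + 224) = 16334 - (-32)*225 = 16334 - 1*(-7200) = 16334 + 7200 = 23534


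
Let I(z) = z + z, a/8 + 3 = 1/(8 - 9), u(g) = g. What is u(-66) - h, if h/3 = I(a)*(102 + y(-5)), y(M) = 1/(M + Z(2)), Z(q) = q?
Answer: 19454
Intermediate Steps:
a = -32 (a = -24 + 8/(8 - 9) = -24 + 8/(-1) = -24 + 8*(-1) = -24 - 8 = -32)
I(z) = 2*z
y(M) = 1/(2 + M) (y(M) = 1/(M + 2) = 1/(2 + M))
h = -19520 (h = 3*((2*(-32))*(102 + 1/(2 - 5))) = 3*(-64*(102 + 1/(-3))) = 3*(-64*(102 - 1/3)) = 3*(-64*305/3) = 3*(-19520/3) = -19520)
u(-66) - h = -66 - 1*(-19520) = -66 + 19520 = 19454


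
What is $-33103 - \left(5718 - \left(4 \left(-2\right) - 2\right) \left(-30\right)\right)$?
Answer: $-38521$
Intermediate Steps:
$-33103 - \left(5718 - \left(4 \left(-2\right) - 2\right) \left(-30\right)\right) = -33103 - \left(5718 - \left(-8 - 2\right) \left(-30\right)\right) = -33103 - 5418 = -38521$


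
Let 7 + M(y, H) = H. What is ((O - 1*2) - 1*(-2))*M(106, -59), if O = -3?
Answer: 198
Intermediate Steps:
M(y, H) = -7 + H
((O - 1*2) - 1*(-2))*M(106, -59) = ((-3 - 1*2) - 1*(-2))*(-7 - 59) = ((-3 - 2) + 2)*(-66) = (-5 + 2)*(-66) = -3*(-66) = 198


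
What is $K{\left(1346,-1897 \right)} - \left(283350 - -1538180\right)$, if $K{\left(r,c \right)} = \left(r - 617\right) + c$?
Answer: $-1822698$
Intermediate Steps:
$K{\left(r,c \right)} = -617 + c + r$ ($K{\left(r,c \right)} = \left(-617 + r\right) + c = -617 + c + r$)
$K{\left(1346,-1897 \right)} - \left(283350 - -1538180\right) = \left(-617 - 1897 + 1346\right) - \left(283350 - -1538180\right) = -1168 - \left(283350 + 1538180\right) = -1168 - 1821530 = -1822698$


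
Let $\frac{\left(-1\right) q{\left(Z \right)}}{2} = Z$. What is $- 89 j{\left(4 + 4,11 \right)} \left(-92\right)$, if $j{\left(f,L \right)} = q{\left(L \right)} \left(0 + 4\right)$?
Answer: $-720544$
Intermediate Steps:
$q{\left(Z \right)} = - 2 Z$
$j{\left(f,L \right)} = - 8 L$ ($j{\left(f,L \right)} = - 2 L \left(0 + 4\right) = - 2 L 4 = - 8 L$)
$- 89 j{\left(4 + 4,11 \right)} \left(-92\right) = - 89 \left(\left(-8\right) 11\right) \left(-92\right) = \left(-89\right) \left(-88\right) \left(-92\right) = 7832 \left(-92\right) = -720544$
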